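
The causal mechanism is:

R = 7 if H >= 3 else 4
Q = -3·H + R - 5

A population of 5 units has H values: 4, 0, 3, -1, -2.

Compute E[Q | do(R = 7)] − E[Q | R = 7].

8.1

do(R=7) breaks R's dependence on H. With R=7 fixed, Q across the units is -10, 2, -7, 5, 8, mean -0.4.
Conditioning on R=7 selects the 2 unit(s) with H ∈ {4, 3}. Their Q values: -10, -7. Mean = -8.5.
Difference = -0.4 − (-8.5) = 8.1.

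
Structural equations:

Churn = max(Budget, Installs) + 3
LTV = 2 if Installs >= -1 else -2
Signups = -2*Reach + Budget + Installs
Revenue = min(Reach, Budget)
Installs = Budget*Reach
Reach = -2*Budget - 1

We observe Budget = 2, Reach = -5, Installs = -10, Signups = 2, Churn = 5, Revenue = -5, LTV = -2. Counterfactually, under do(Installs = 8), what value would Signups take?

The intervention breaks the incoming arrows to Installs: Installs = Budget*Reach no longer applies, and Installs = 8.
Reach = -2*Budget - 1  [with Budget=2]  = -5
Signups = -2*Reach + Budget + Installs  [with Reach=-5, Budget=2, Installs=8]  = 20

20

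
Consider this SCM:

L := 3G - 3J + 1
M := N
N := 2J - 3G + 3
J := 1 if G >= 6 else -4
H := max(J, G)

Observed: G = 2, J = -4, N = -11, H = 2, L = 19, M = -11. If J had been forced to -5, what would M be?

-13

Under do(J=-5), the mechanism J := 1 if G >= 6 else -4 is discarded; J is fixed at -5.
N = 2J - 3G + 3  [with J=-5, G=2]  = -13
M = N  [with N=-13]  = -13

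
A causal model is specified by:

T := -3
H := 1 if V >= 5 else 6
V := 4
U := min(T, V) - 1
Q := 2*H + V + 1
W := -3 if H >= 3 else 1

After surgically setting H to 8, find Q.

Under do(H=8), the mechanism H := 1 if V >= 5 else 6 is discarded; H is fixed at 8.
Q = 2*H + V + 1  [with H=8, V=4]  = 21

21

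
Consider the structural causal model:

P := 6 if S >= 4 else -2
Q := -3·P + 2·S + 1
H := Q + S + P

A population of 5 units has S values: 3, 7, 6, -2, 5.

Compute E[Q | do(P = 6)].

Under do(P=6), P's equation is replaced by P=6 for every unit. Per-unit Q: -11, -3, -5, -21, -7. Mean = -9.4.

-9.4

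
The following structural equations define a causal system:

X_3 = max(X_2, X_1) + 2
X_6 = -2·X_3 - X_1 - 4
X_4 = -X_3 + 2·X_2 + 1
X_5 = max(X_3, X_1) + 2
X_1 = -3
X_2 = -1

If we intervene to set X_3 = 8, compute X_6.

-17

The intervention breaks the incoming arrows to X_3: X_3 = max(X_2, X_1) + 2 no longer applies, and X_3 = 8.
X_6 = -2·X_3 - X_1 - 4  [with X_3=8, X_1=-3]  = -17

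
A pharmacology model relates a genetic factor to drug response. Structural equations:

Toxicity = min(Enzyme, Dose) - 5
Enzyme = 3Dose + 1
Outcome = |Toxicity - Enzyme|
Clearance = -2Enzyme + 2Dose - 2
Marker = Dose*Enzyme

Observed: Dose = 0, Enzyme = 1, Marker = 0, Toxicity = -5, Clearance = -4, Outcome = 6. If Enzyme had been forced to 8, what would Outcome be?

Under do(Enzyme=8), the mechanism Enzyme = 3Dose + 1 is discarded; Enzyme is fixed at 8.
Toxicity = min(Enzyme, Dose) - 5  [with Enzyme=8, Dose=0]  = -5
Outcome = |Toxicity - Enzyme|  [with Toxicity=-5, Enzyme=8]  = 13

13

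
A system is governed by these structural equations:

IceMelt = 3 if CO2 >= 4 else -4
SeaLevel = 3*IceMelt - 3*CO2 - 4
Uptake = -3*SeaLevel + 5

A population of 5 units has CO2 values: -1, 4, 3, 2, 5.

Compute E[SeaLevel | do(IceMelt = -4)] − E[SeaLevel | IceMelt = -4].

-3.8

Under do(IceMelt=-4), IceMelt's equation is replaced by IceMelt=-4 for every unit. Per-unit SeaLevel: -13, -28, -25, -22, -31. Mean = -23.8.
Conditioning on IceMelt=-4 selects the 3 unit(s) with CO2 ∈ {-1, 3, 2}. Their SeaLevel values: -13, -25, -22. Mean = -20.
Difference = -23.8 − (-20) = -3.8.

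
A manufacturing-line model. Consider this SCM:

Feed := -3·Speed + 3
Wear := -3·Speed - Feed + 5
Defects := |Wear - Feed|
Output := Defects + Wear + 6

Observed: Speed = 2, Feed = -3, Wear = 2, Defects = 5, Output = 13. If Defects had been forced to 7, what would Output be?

Intervening sets Defects = 7 and removes its equation (Defects := |Wear - Feed|).
Feed = -3·Speed + 3  [with Speed=2]  = -3
Wear = -3·Speed - Feed + 5  [with Speed=2, Feed=-3]  = 2
Output = Defects + Wear + 6  [with Defects=7, Wear=2]  = 15

15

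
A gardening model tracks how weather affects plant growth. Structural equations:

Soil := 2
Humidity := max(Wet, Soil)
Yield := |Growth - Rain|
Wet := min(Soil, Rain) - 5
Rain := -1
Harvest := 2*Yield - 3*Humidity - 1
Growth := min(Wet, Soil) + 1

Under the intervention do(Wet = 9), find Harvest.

-20

The intervention breaks the incoming arrows to Wet: Wet := min(Soil, Rain) - 5 no longer applies, and Wet = 9.
Growth = min(Wet, Soil) + 1  [with Wet=9, Soil=2]  = 3
Humidity = max(Wet, Soil)  [with Wet=9, Soil=2]  = 9
Yield = |Growth - Rain|  [with Growth=3, Rain=-1]  = 4
Harvest = 2*Yield - 3*Humidity - 1  [with Yield=4, Humidity=9]  = -20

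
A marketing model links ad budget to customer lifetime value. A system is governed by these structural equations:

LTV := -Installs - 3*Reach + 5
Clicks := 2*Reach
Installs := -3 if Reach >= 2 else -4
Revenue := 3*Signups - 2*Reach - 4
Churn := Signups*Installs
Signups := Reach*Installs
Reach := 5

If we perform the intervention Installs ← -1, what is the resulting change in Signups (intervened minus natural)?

The intervention breaks the incoming arrows to Installs: Installs := -3 if Reach >= 2 else -4 no longer applies, and Installs = -1.
Signups = Reach*Installs  [with Reach=5, Installs=-1]  = -5
Without intervention: Installs = -3 if Reach >= 2 else -4  [with Reach=5]  = -3; Signups = Reach*Installs  [with Reach=5, Installs=-3]  = -15.
Change = -5 − (-15) = 10.

10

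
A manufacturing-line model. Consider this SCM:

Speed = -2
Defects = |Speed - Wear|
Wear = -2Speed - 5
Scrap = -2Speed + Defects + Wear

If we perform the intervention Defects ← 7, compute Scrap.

10

The intervention breaks the incoming arrows to Defects: Defects = |Speed - Wear| no longer applies, and Defects = 7.
Wear = -2Speed - 5  [with Speed=-2]  = -1
Scrap = -2Speed + Defects + Wear  [with Speed=-2, Defects=7, Wear=-1]  = 10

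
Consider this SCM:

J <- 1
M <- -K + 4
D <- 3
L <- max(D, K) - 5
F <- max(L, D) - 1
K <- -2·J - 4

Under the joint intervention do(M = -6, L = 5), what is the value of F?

The joint intervention fixes M = -6, L = 5, removing each variable's own equation.
F = max(L, D) - 1  [with L=5, D=3]  = 4

4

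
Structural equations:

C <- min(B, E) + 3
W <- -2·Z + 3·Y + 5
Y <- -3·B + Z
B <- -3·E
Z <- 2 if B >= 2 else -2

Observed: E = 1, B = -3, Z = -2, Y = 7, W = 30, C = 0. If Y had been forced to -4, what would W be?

Intervening sets Y = -4 and removes its equation (Y <- -3·B + Z).
B = -3·E  [with E=1]  = -3
Z = 2 if B >= 2 else -2  [with B=-3]  = -2
W = -2·Z + 3·Y + 5  [with Z=-2, Y=-4]  = -3

-3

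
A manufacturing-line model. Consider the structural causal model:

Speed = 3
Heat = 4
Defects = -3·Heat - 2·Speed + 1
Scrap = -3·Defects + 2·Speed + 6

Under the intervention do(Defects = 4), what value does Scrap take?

The intervention breaks the incoming arrows to Defects: Defects = -3·Heat - 2·Speed + 1 no longer applies, and Defects = 4.
Scrap = -3·Defects + 2·Speed + 6  [with Defects=4, Speed=3]  = 0

0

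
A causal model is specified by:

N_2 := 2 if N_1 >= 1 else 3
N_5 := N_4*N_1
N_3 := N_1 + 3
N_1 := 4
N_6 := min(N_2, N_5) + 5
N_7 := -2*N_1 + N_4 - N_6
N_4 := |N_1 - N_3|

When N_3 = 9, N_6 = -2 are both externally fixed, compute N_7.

Under do(N_3 = 9, N_6 = -2), each intervened variable's structural equation is replaced by its fixed value.
N_4 = |N_1 - N_3|  [with N_1=4, N_3=9]  = 5
N_7 = -2*N_1 + N_4 - N_6  [with N_1=4, N_4=5, N_6=-2]  = -1

-1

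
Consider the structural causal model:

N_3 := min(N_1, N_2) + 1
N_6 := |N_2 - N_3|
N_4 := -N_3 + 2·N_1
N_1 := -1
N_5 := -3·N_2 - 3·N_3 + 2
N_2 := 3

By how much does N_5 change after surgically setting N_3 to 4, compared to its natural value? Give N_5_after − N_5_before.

do(N_3=4) replaces the equation N_3 := min(N_1, N_2) + 1 with the constant N_3 = 4.
N_5 = -3·N_2 - 3·N_3 + 2  [with N_2=3, N_3=4]  = -19
Without intervention: N_3 = min(N_1, N_2) + 1  [with N_1=-1, N_2=3]  = 0; N_5 = -3·N_2 - 3·N_3 + 2  [with N_2=3, N_3=0]  = -7.
Change = -19 − (-7) = -12.

-12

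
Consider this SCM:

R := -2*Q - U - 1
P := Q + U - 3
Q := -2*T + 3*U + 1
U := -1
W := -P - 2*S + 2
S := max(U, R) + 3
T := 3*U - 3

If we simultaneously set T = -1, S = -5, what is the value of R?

The joint intervention fixes T = -1, S = -5, removing each variable's own equation.
Q = -2*T + 3*U + 1  [with T=-1, U=-1]  = 0
R = -2*Q - U - 1  [with Q=0, U=-1]  = 0

0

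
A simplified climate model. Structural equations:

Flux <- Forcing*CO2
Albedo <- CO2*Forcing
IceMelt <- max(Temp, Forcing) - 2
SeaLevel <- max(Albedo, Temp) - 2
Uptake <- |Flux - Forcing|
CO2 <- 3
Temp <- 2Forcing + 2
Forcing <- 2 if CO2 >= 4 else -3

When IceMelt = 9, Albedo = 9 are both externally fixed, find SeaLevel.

The joint intervention fixes IceMelt = 9, Albedo = 9, removing each variable's own equation.
Forcing = 2 if CO2 >= 4 else -3  [with CO2=3]  = -3
Temp = 2Forcing + 2  [with Forcing=-3]  = -4
SeaLevel = max(Albedo, Temp) - 2  [with Albedo=9, Temp=-4]  = 7

7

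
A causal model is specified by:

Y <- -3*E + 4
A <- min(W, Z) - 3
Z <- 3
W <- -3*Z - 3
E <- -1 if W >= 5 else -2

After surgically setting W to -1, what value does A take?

-4

do(W=-1) replaces the equation W <- -3*Z - 3 with the constant W = -1.
A = min(W, Z) - 3  [with W=-1, Z=3]  = -4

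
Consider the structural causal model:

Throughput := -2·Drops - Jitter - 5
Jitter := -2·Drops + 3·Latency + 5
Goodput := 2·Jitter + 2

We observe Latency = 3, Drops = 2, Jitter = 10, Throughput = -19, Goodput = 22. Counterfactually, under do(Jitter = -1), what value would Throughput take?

-8

The intervention breaks the incoming arrows to Jitter: Jitter := -2·Drops + 3·Latency + 5 no longer applies, and Jitter = -1.
Throughput = -2·Drops - Jitter - 5  [with Drops=2, Jitter=-1]  = -8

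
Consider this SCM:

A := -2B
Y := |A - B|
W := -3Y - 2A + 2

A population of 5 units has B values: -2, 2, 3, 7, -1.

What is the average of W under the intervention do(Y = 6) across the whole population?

Under do(Y=6), Y's equation is replaced by Y=6 for every unit. Per-unit W: -24, -8, -4, 12, -20. Mean = -8.8.

-8.8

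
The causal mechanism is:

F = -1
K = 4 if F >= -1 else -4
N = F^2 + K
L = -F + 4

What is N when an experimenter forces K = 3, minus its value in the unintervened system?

The intervention breaks the incoming arrows to K: K = 4 if F >= -1 else -4 no longer applies, and K = 3.
N = F^2 + K  [with F=-1, K=3]  = 4
Without intervention: K = 4 if F >= -1 else -4  [with F=-1]  = 4; N = F^2 + K  [with F=-1, K=4]  = 5.
Change = 4 − 5 = -1.

-1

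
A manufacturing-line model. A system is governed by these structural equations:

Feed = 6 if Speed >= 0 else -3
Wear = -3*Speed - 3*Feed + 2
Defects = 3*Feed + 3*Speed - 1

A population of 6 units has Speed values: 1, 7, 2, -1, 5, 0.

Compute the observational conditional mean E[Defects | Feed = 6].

Conditioning on Feed=6 selects the 5 unit(s) with Speed ∈ {1, 7, 2, 5, 0}. Their Defects values: 20, 38, 23, 32, 17. Mean = 26.

26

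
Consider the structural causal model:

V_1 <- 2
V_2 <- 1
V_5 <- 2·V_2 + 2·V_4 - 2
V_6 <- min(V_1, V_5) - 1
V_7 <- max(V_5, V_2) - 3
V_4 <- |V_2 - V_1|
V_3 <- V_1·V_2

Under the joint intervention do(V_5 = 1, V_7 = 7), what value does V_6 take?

0

Under do(V_5 = 1, V_7 = 7), each intervened variable's structural equation is replaced by its fixed value.
V_6 = min(V_1, V_5) - 1  [with V_1=2, V_5=1]  = 0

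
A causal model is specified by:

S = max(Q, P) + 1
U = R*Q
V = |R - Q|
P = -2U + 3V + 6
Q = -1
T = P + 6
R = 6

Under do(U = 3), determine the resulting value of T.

27

Under do(U=3), the mechanism U = R*Q is discarded; U is fixed at 3.
V = |R - Q|  [with R=6, Q=-1]  = 7
P = -2U + 3V + 6  [with U=3, V=7]  = 21
T = P + 6  [with P=21]  = 27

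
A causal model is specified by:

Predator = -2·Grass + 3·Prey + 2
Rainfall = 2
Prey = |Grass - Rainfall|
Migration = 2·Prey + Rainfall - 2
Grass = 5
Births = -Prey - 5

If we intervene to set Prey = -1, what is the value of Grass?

Under do(Prey=-1), the mechanism Prey = |Grass - Rainfall| is discarded; Prey is fixed at -1.
Since Grass is not a descendant of the intervened variable, it is unaffected.

5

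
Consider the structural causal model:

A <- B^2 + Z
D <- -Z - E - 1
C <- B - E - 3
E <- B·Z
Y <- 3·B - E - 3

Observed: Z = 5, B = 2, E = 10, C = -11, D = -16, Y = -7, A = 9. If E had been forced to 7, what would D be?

-13

do(E=7) replaces the equation E <- B·Z with the constant E = 7.
D = -Z - E - 1  [with Z=5, E=7]  = -13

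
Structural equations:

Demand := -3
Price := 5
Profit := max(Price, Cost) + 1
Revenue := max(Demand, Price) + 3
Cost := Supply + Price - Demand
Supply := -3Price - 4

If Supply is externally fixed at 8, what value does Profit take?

The intervention breaks the incoming arrows to Supply: Supply := -3Price - 4 no longer applies, and Supply = 8.
Cost = Supply + Price - Demand  [with Supply=8, Price=5, Demand=-3]  = 16
Profit = max(Price, Cost) + 1  [with Price=5, Cost=16]  = 17

17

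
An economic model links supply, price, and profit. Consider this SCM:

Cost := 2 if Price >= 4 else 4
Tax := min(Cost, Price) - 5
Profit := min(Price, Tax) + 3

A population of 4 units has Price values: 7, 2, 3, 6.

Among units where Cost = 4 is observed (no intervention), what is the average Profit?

0.5

Conditioning on Cost=4 selects the 2 unit(s) with Price ∈ {2, 3}. Their Profit values: 0, 1. Mean = 0.5.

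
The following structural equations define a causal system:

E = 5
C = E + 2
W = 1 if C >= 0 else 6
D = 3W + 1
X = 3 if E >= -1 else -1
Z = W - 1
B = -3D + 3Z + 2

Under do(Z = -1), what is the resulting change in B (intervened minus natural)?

Intervening sets Z = -1 and removes its equation (Z = W - 1).
C = E + 2  [with E=5]  = 7
W = 1 if C >= 0 else 6  [with C=7]  = 1
D = 3W + 1  [with W=1]  = 4
B = -3D + 3Z + 2  [with D=4, Z=-1]  = -13
Without intervention: C = E + 2  [with E=5]  = 7; W = 1 if C >= 0 else 6  [with C=7]  = 1; D = 3W + 1  [with W=1]  = 4; Z = W - 1  [with W=1]  = 0; B = -3D + 3Z + 2  [with D=4, Z=0]  = -10.
Change = -13 − (-10) = -3.

-3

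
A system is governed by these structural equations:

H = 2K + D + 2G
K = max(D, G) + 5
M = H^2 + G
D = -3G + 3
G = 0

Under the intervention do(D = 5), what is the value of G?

0

Under do(D=5), the mechanism D = -3G + 3 is discarded; D is fixed at 5.
G is not downstream of the intervention, so its value is determined by the original equations.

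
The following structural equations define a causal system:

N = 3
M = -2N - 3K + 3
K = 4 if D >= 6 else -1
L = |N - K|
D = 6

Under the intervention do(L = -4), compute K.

4

do(L=-4) replaces the equation L = |N - K| with the constant L = -4.
K is not downstream of the intervention, so its value is determined by the original equations.
K = 4 if D >= 6 else -1  [with D=6]  = 4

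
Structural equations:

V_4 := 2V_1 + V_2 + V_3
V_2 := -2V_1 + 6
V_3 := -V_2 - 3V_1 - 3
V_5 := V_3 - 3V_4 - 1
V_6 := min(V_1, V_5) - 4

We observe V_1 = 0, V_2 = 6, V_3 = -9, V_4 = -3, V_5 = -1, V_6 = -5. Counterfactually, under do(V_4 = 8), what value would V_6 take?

-38

Under do(V_4=8), the mechanism V_4 := 2V_1 + V_2 + V_3 is discarded; V_4 is fixed at 8.
V_2 = -2V_1 + 6  [with V_1=0]  = 6
V_3 = -V_2 - 3V_1 - 3  [with V_2=6, V_1=0]  = -9
V_5 = V_3 - 3V_4 - 1  [with V_3=-9, V_4=8]  = -34
V_6 = min(V_1, V_5) - 4  [with V_1=0, V_5=-34]  = -38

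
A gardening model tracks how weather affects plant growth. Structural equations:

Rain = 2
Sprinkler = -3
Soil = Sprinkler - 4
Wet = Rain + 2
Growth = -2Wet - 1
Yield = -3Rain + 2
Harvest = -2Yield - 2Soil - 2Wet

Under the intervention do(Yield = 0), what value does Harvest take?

6

Intervening sets Yield = 0 and removes its equation (Yield = -3Rain + 2).
Soil = Sprinkler - 4  [with Sprinkler=-3]  = -7
Wet = Rain + 2  [with Rain=2]  = 4
Harvest = -2Yield - 2Soil - 2Wet  [with Yield=0, Soil=-7, Wet=4]  = 6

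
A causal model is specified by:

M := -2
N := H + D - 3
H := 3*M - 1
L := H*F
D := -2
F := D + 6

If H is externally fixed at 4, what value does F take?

Under do(H=4), the mechanism H := 3*M - 1 is discarded; H is fixed at 4.
Since F is not a descendant of the intervened variable, it is unaffected.
F = D + 6  [with D=-2]  = 4

4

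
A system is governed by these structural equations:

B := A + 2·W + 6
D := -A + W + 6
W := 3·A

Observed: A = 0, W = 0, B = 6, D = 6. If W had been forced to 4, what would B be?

The intervention breaks the incoming arrows to W: W := 3·A no longer applies, and W = 4.
B = A + 2·W + 6  [with A=0, W=4]  = 14

14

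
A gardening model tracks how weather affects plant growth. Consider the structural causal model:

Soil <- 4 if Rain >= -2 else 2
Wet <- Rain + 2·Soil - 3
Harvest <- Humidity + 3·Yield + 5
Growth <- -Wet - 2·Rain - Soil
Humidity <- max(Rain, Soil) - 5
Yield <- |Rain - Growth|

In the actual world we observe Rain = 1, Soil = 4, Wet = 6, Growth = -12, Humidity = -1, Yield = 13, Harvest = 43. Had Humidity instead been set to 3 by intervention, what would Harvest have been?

Under do(Humidity=3), the mechanism Humidity <- max(Rain, Soil) - 5 is discarded; Humidity is fixed at 3.
Soil = 4 if Rain >= -2 else 2  [with Rain=1]  = 4
Wet = Rain + 2·Soil - 3  [with Rain=1, Soil=4]  = 6
Growth = -Wet - 2·Rain - Soil  [with Wet=6, Rain=1, Soil=4]  = -12
Yield = |Rain - Growth|  [with Rain=1, Growth=-12]  = 13
Harvest = Humidity + 3·Yield + 5  [with Humidity=3, Yield=13]  = 47

47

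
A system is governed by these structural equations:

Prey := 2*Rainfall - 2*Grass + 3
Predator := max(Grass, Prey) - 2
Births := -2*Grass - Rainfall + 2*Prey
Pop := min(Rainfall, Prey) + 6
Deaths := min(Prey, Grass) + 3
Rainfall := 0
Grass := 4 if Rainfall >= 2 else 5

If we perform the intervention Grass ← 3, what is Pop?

3

Under do(Grass=3), the mechanism Grass := 4 if Rainfall >= 2 else 5 is discarded; Grass is fixed at 3.
Prey = 2*Rainfall - 2*Grass + 3  [with Rainfall=0, Grass=3]  = -3
Pop = min(Rainfall, Prey) + 6  [with Rainfall=0, Prey=-3]  = 3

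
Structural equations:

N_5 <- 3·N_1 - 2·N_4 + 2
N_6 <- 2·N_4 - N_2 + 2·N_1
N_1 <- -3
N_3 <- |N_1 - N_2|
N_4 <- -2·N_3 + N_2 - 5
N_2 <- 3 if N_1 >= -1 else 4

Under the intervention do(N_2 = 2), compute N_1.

Under do(N_2=2), the mechanism N_2 <- 3 if N_1 >= -1 else 4 is discarded; N_2 is fixed at 2.
N_1 is not downstream of the intervention, so its value is determined by the original equations.

-3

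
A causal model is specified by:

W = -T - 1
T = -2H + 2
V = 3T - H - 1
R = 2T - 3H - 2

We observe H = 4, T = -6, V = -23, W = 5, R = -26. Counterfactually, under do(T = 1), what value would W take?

Under do(T=1), the mechanism T = -2H + 2 is discarded; T is fixed at 1.
W = -T - 1  [with T=1]  = -2

-2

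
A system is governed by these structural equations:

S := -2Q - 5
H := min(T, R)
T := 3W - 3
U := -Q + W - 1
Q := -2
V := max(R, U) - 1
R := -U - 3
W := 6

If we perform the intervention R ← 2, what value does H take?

The intervention breaks the incoming arrows to R: R := -U - 3 no longer applies, and R = 2.
T = 3W - 3  [with W=6]  = 15
H = min(T, R)  [with T=15, R=2]  = 2

2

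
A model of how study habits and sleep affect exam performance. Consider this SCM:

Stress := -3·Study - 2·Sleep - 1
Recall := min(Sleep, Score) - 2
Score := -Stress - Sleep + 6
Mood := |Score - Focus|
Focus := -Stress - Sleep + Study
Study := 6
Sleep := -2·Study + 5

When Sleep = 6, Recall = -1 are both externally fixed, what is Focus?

31

Under do(Sleep = 6, Recall = -1), each intervened variable's structural equation is replaced by its fixed value.
Stress = -3·Study - 2·Sleep - 1  [with Study=6, Sleep=6]  = -31
Focus = -Stress - Sleep + Study  [with Stress=-31, Sleep=6, Study=6]  = 31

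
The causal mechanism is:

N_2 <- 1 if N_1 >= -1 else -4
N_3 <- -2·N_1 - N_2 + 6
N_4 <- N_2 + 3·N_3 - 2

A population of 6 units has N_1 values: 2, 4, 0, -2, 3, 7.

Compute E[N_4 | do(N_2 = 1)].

The intervention sets N_2=1 in all 6 units regardless of N_1. Recomputing N_4 per unit gives 2, -10, 14, 26, -4, -28; average 0.

0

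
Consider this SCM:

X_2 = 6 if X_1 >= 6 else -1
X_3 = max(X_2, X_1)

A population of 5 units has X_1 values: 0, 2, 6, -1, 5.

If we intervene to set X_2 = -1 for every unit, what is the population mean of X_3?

The intervention sets X_2=-1 in all 5 units regardless of X_1. Recomputing X_3 per unit gives 0, 2, 6, -1, 5; average 2.4.

2.4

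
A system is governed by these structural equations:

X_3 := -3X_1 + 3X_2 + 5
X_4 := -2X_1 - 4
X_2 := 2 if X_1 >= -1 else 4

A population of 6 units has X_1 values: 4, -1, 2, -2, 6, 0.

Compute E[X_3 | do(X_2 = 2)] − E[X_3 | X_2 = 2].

2.1

Under do(X_2=2), X_2's equation is replaced by X_2=2 for every unit. Per-unit X_3: -1, 14, 5, 17, -7, 11. Mean = 6.5.
Conditioning on X_2=2 selects the 5 unit(s) with X_1 ∈ {4, -1, 2, 6, 0}. Their X_3 values: -1, 14, 5, -7, 11. Mean = 4.4.
Difference = 6.5 − 4.4 = 2.1.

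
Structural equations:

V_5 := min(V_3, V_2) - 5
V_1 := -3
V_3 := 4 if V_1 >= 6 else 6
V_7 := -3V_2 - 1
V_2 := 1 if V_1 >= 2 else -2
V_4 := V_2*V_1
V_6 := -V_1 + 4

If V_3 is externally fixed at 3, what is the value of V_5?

-7

do(V_3=3) replaces the equation V_3 := 4 if V_1 >= 6 else 6 with the constant V_3 = 3.
V_2 = 1 if V_1 >= 2 else -2  [with V_1=-3]  = -2
V_5 = min(V_3, V_2) - 5  [with V_3=3, V_2=-2]  = -7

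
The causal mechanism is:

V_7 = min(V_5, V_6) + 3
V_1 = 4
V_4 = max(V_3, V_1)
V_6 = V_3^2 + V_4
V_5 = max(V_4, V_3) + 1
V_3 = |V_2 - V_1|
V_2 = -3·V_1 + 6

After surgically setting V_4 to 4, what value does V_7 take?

14

The intervention breaks the incoming arrows to V_4: V_4 = max(V_3, V_1) no longer applies, and V_4 = 4.
V_2 = -3·V_1 + 6  [with V_1=4]  = -6
V_3 = |V_2 - V_1|  [with V_2=-6, V_1=4]  = 10
V_5 = max(V_4, V_3) + 1  [with V_4=4, V_3=10]  = 11
V_6 = V_3^2 + V_4  [with V_3=10, V_4=4]  = 104
V_7 = min(V_5, V_6) + 3  [with V_5=11, V_6=104]  = 14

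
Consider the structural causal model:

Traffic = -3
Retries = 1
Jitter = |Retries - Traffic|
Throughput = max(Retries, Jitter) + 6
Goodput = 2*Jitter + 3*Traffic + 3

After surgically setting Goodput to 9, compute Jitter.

4

do(Goodput=9) replaces the equation Goodput = 2*Jitter + 3*Traffic + 3 with the constant Goodput = 9.
Jitter is not downstream of the intervention, so its value is determined by the original equations.
Jitter = |Retries - Traffic|  [with Retries=1, Traffic=-3]  = 4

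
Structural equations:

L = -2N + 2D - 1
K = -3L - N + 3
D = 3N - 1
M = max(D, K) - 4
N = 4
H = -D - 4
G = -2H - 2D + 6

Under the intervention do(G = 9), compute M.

7

Intervening sets G = 9 and removes its equation (G = -2H - 2D + 6).
No directed path runs from G to M, so M keeps its natural value.
D = 3N - 1  [with N=4]  = 11
L = -2N + 2D - 1  [with N=4, D=11]  = 13
K = -3L - N + 3  [with L=13, N=4]  = -40
M = max(D, K) - 4  [with D=11, K=-40]  = 7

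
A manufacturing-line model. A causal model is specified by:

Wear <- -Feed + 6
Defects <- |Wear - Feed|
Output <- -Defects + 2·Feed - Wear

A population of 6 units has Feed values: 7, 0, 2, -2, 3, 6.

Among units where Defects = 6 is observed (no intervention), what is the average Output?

E[Output|Defects=6] averages over only the 2 units with Defects=6 (Feed = 0, 6): Output = -12, 6, mean -3.

-3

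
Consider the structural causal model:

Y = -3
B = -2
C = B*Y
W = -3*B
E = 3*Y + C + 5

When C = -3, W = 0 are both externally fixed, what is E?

-7

The joint intervention fixes C = -3, W = 0, removing each variable's own equation.
E = 3*Y + C + 5  [with Y=-3, C=-3]  = -7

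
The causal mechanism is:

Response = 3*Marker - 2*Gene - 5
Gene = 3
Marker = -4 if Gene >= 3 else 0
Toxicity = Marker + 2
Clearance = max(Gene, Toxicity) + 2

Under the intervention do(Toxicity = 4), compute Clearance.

6

Intervening sets Toxicity = 4 and removes its equation (Toxicity = Marker + 2).
Clearance = max(Gene, Toxicity) + 2  [with Gene=3, Toxicity=4]  = 6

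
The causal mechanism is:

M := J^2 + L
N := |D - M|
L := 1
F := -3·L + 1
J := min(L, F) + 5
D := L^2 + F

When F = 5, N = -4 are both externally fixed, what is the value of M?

37

Setting F = 5, N = -4 by intervention discards those variables' equations.
J = min(L, F) + 5  [with L=1, F=5]  = 6
M = J^2 + L  [with J=6, L=1]  = 37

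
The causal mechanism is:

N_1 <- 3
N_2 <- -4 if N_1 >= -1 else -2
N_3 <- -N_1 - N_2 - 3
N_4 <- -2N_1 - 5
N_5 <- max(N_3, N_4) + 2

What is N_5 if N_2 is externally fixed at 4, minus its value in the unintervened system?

do(N_2=4) replaces the equation N_2 <- -4 if N_1 >= -1 else -2 with the constant N_2 = 4.
N_3 = -N_1 - N_2 - 3  [with N_1=3, N_2=4]  = -10
N_4 = -2N_1 - 5  [with N_1=3]  = -11
N_5 = max(N_3, N_4) + 2  [with N_3=-10, N_4=-11]  = -8
Without intervention: N_2 = -4 if N_1 >= -1 else -2  [with N_1=3]  = -4; N_3 = -N_1 - N_2 - 3  [with N_1=3, N_2=-4]  = -2; N_4 = -2N_1 - 5  [with N_1=3]  = -11; N_5 = max(N_3, N_4) + 2  [with N_3=-2, N_4=-11]  = 0.
Change = -8 − 0 = -8.

-8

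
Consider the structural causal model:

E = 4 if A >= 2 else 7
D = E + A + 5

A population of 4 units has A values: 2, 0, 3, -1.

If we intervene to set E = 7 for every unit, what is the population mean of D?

do(E=7) breaks E's dependence on A. With E=7 fixed, D across the units is 14, 12, 15, 11, mean 13.

13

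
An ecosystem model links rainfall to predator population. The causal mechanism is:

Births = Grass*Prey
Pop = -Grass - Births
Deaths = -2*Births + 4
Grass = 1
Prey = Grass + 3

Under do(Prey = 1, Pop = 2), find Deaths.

The joint intervention fixes Prey = 1, Pop = 2, removing each variable's own equation.
Births = Grass*Prey  [with Grass=1, Prey=1]  = 1
Deaths = -2*Births + 4  [with Births=1]  = 2

2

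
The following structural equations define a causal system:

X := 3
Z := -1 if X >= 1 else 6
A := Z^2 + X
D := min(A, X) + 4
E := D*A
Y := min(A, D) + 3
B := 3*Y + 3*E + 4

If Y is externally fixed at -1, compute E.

do(Y=-1) replaces the equation Y := min(A, D) + 3 with the constant Y = -1.
Since E is not a descendant of the intervened variable, it is unaffected.
Z = -1 if X >= 1 else 6  [with X=3]  = -1
A = Z^2 + X  [with Z=-1, X=3]  = 4
D = min(A, X) + 4  [with A=4, X=3]  = 7
E = D*A  [with D=7, A=4]  = 28

28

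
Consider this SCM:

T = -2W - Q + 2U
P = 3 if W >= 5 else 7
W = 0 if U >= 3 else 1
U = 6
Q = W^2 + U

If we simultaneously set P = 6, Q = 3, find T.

9

Under do(P = 6, Q = 3), each intervened variable's structural equation is replaced by its fixed value.
W = 0 if U >= 3 else 1  [with U=6]  = 0
T = -2W - Q + 2U  [with W=0, Q=3, U=6]  = 9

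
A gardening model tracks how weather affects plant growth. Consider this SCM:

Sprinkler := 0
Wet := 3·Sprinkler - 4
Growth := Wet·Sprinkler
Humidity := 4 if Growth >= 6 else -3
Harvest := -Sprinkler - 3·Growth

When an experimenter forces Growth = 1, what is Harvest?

do(Growth=1) replaces the equation Growth := Wet·Sprinkler with the constant Growth = 1.
Harvest = -Sprinkler - 3·Growth  [with Sprinkler=0, Growth=1]  = -3

-3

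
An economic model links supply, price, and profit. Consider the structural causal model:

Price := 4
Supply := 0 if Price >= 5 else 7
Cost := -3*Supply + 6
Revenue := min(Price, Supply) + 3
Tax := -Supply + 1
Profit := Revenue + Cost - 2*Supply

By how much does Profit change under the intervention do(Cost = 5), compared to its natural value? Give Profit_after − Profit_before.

The intervention breaks the incoming arrows to Cost: Cost := -3*Supply + 6 no longer applies, and Cost = 5.
Supply = 0 if Price >= 5 else 7  [with Price=4]  = 7
Revenue = min(Price, Supply) + 3  [with Price=4, Supply=7]  = 7
Profit = Revenue + Cost - 2*Supply  [with Revenue=7, Cost=5, Supply=7]  = -2
Without intervention: Supply = 0 if Price >= 5 else 7  [with Price=4]  = 7; Cost = -3*Supply + 6  [with Supply=7]  = -15; Revenue = min(Price, Supply) + 3  [with Price=4, Supply=7]  = 7; Profit = Revenue + Cost - 2*Supply  [with Revenue=7, Cost=-15, Supply=7]  = -22.
Change = -2 − (-22) = 20.

20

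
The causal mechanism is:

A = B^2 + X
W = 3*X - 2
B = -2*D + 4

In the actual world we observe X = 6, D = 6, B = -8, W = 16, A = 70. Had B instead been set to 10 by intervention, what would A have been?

106

do(B=10) replaces the equation B = -2*D + 4 with the constant B = 10.
A = B^2 + X  [with B=10, X=6]  = 106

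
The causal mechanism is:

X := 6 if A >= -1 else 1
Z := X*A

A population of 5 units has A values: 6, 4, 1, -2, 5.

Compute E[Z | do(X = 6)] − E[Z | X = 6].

The intervention sets X=6 in all 5 units regardless of A. Recomputing Z per unit gives 36, 24, 6, -12, 30; average 16.8.
Observing X=6 restricts to units where X's equation naturally yields 6: A ∈ {6, 4, 1, 5}. In that subpopulation Z = 36, 24, 6, 30, mean 24.
Difference = 16.8 − 24 = -7.2.

-7.2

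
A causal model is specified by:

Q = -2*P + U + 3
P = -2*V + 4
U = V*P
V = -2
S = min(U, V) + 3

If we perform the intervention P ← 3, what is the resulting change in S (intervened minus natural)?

do(P=3) replaces the equation P = -2*V + 4 with the constant P = 3.
U = V*P  [with V=-2, P=3]  = -6
S = min(U, V) + 3  [with U=-6, V=-2]  = -3
Without intervention: P = -2*V + 4  [with V=-2]  = 8; U = V*P  [with V=-2, P=8]  = -16; S = min(U, V) + 3  [with U=-16, V=-2]  = -13.
Change = -3 − (-13) = 10.

10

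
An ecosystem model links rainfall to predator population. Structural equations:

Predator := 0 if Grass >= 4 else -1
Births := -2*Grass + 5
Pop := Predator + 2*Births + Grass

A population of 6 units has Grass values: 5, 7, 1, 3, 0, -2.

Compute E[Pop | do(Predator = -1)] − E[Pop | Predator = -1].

The intervention sets Predator=-1 in all 6 units regardless of Grass. Recomputing Pop per unit gives -6, -12, 6, 0, 9, 15; average 2.
Conditioning on Predator=-1 selects the 4 unit(s) with Grass ∈ {1, 3, 0, -2}. Their Pop values: 6, 0, 9, 15. Mean = 7.5.
Difference = 2 − 7.5 = -5.5.

-5.5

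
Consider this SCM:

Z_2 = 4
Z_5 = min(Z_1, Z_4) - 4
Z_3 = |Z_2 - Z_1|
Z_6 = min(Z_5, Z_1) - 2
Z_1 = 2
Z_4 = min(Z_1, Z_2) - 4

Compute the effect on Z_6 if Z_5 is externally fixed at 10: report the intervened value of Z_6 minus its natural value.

The intervention breaks the incoming arrows to Z_5: Z_5 = min(Z_1, Z_4) - 4 no longer applies, and Z_5 = 10.
Z_6 = min(Z_5, Z_1) - 2  [with Z_5=10, Z_1=2]  = 0
Without intervention: Z_4 = min(Z_1, Z_2) - 4  [with Z_1=2, Z_2=4]  = -2; Z_5 = min(Z_1, Z_4) - 4  [with Z_1=2, Z_4=-2]  = -6; Z_6 = min(Z_5, Z_1) - 2  [with Z_5=-6, Z_1=2]  = -8.
Change = 0 − (-8) = 8.

8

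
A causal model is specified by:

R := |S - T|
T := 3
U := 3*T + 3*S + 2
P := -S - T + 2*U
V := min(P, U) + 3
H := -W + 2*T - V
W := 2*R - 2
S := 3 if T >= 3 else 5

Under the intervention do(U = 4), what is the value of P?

The intervention breaks the incoming arrows to U: U := 3*T + 3*S + 2 no longer applies, and U = 4.
S = 3 if T >= 3 else 5  [with T=3]  = 3
P = -S - T + 2*U  [with S=3, T=3, U=4]  = 2

2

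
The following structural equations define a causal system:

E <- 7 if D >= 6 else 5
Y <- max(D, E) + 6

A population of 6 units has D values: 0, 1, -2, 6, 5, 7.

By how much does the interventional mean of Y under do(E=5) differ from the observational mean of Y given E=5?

Under do(E=5), E's equation is replaced by E=5 for every unit. Per-unit Y: 11, 11, 11, 12, 11, 13. Mean = 11.5.
Observing E=5 restricts to units where E's equation naturally yields 5: D ∈ {0, 1, -2, 5}. In that subpopulation Y = 11, 11, 11, 11, mean 11.
Difference = 11.5 − 11 = 0.5.

0.5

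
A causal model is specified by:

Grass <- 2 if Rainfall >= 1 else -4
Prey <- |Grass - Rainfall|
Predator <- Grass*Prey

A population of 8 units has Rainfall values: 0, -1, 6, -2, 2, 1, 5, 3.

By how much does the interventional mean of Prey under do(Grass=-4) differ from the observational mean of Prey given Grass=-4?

The intervention sets Grass=-4 in all 8 units regardless of Rainfall. Recomputing Prey per unit gives 4, 3, 10, 2, 6, 5, 9, 7; average 5.75.
Conditioning on Grass=-4 selects the 3 unit(s) with Rainfall ∈ {0, -1, -2}. Their Prey values: 4, 3, 2. Mean = 3.
Difference = 5.75 − 3 = 2.75.

2.75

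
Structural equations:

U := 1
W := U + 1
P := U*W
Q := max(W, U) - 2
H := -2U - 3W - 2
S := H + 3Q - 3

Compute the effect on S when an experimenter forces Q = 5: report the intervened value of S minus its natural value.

Under do(Q=5), the mechanism Q := max(W, U) - 2 is discarded; Q is fixed at 5.
W = U + 1  [with U=1]  = 2
H = -2U - 3W - 2  [with U=1, W=2]  = -10
S = H + 3Q - 3  [with H=-10, Q=5]  = 2
Without intervention: W = U + 1  [with U=1]  = 2; Q = max(W, U) - 2  [with W=2, U=1]  = 0; H = -2U - 3W - 2  [with U=1, W=2]  = -10; S = H + 3Q - 3  [with H=-10, Q=0]  = -13.
Change = 2 − (-13) = 15.

15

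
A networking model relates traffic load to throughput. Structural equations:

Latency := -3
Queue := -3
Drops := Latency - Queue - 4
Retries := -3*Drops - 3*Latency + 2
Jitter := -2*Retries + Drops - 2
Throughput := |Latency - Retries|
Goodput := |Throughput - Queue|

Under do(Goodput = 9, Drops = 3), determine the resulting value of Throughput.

Setting Goodput = 9, Drops = 3 by intervention discards those variables' equations.
Retries = -3*Drops - 3*Latency + 2  [with Drops=3, Latency=-3]  = 2
Throughput = |Latency - Retries|  [with Latency=-3, Retries=2]  = 5

5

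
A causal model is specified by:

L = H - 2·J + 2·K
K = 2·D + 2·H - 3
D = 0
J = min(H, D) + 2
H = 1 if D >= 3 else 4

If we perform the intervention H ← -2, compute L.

-16

do(H=-2) replaces the equation H = 1 if D >= 3 else 4 with the constant H = -2.
K = 2·D + 2·H - 3  [with D=0, H=-2]  = -7
J = min(H, D) + 2  [with H=-2, D=0]  = 0
L = H - 2·J + 2·K  [with H=-2, J=0, K=-7]  = -16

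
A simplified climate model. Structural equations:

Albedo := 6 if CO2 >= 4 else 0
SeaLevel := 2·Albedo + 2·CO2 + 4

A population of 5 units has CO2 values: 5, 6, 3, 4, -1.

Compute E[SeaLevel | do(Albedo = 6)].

The intervention sets Albedo=6 in all 5 units regardless of CO2. Recomputing SeaLevel per unit gives 26, 28, 22, 24, 14; average 22.8.

22.8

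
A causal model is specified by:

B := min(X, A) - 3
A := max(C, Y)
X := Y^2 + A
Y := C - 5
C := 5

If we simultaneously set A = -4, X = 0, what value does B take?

Setting A = -4, X = 0 by intervention discards those variables' equations.
B = min(X, A) - 3  [with X=0, A=-4]  = -7

-7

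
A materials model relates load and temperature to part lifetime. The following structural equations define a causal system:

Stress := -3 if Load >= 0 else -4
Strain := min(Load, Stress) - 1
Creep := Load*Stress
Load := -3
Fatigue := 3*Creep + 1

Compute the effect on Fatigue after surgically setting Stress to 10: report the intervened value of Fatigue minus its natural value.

-126

do(Stress=10) replaces the equation Stress := -3 if Load >= 0 else -4 with the constant Stress = 10.
Creep = Load*Stress  [with Load=-3, Stress=10]  = -30
Fatigue = 3*Creep + 1  [with Creep=-30]  = -89
Without intervention: Stress = -3 if Load >= 0 else -4  [with Load=-3]  = -4; Creep = Load*Stress  [with Load=-3, Stress=-4]  = 12; Fatigue = 3*Creep + 1  [with Creep=12]  = 37.
Change = -89 − 37 = -126.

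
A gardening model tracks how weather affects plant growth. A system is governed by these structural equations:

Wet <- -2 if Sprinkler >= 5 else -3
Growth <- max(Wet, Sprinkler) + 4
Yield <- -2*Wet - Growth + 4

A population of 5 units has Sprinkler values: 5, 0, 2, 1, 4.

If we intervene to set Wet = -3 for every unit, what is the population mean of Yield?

3.6

Every unit gets Wet=-3 under the intervention. Yield values become 1, 6, 4, 5, 2; E[Yield|do(Wet=-3)] = 3.6.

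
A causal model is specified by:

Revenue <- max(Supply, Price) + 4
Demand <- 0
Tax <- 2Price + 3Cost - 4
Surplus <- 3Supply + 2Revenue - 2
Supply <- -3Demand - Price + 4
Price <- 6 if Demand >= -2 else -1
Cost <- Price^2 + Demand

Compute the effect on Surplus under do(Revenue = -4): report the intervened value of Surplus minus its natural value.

-28

Under do(Revenue=-4), the mechanism Revenue <- max(Supply, Price) + 4 is discarded; Revenue is fixed at -4.
Price = 6 if Demand >= -2 else -1  [with Demand=0]  = 6
Supply = -3Demand - Price + 4  [with Demand=0, Price=6]  = -2
Surplus = 3Supply + 2Revenue - 2  [with Supply=-2, Revenue=-4]  = -16
Without intervention: Price = 6 if Demand >= -2 else -1  [with Demand=0]  = 6; Supply = -3Demand - Price + 4  [with Demand=0, Price=6]  = -2; Revenue = max(Supply, Price) + 4  [with Supply=-2, Price=6]  = 10; Surplus = 3Supply + 2Revenue - 2  [with Supply=-2, Revenue=10]  = 12.
Change = -16 − 12 = -28.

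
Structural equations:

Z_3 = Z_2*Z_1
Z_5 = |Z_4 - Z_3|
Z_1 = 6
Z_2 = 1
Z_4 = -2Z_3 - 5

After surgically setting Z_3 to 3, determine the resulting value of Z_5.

do(Z_3=3) replaces the equation Z_3 = Z_2*Z_1 with the constant Z_3 = 3.
Z_4 = -2Z_3 - 5  [with Z_3=3]  = -11
Z_5 = |Z_4 - Z_3|  [with Z_4=-11, Z_3=3]  = 14

14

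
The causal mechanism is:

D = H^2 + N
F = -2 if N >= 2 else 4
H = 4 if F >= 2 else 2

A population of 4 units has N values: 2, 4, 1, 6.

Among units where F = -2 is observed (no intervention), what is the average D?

8

Conditioning on F=-2 selects the 3 unit(s) with N ∈ {2, 4, 6}. Their D values: 6, 8, 10. Mean = 8.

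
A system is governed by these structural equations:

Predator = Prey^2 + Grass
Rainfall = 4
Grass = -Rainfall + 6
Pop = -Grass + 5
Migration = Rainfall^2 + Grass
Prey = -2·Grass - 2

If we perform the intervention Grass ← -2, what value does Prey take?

2

The intervention breaks the incoming arrows to Grass: Grass = -Rainfall + 6 no longer applies, and Grass = -2.
Prey = -2·Grass - 2  [with Grass=-2]  = 2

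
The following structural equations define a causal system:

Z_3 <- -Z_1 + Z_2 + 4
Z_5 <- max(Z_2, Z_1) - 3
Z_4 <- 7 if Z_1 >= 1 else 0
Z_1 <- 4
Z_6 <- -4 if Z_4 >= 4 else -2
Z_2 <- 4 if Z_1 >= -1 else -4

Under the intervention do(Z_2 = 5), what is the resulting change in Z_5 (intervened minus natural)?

do(Z_2=5) replaces the equation Z_2 <- 4 if Z_1 >= -1 else -4 with the constant Z_2 = 5.
Z_5 = max(Z_2, Z_1) - 3  [with Z_2=5, Z_1=4]  = 2
Without intervention: Z_2 = 4 if Z_1 >= -1 else -4  [with Z_1=4]  = 4; Z_5 = max(Z_2, Z_1) - 3  [with Z_2=4, Z_1=4]  = 1.
Change = 2 − 1 = 1.

1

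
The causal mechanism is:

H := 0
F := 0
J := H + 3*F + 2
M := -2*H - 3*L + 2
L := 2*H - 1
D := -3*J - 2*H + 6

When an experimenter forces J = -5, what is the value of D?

The intervention breaks the incoming arrows to J: J := H + 3*F + 2 no longer applies, and J = -5.
D = -3*J - 2*H + 6  [with J=-5, H=0]  = 21

21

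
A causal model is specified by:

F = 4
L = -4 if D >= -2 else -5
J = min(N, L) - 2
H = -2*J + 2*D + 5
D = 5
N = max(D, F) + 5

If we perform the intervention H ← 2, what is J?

do(H=2) replaces the equation H = -2*J + 2*D + 5 with the constant H = 2.
Since J is not a descendant of the intervened variable, it is unaffected.
N = max(D, F) + 5  [with D=5, F=4]  = 10
L = -4 if D >= -2 else -5  [with D=5]  = -4
J = min(N, L) - 2  [with N=10, L=-4]  = -6

-6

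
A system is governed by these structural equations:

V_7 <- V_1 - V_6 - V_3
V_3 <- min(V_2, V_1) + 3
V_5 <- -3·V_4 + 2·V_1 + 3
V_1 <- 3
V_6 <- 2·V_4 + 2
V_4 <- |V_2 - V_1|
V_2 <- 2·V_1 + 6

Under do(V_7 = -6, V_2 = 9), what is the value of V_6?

14

Under do(V_7 = -6, V_2 = 9), each intervened variable's structural equation is replaced by its fixed value.
V_4 = |V_2 - V_1|  [with V_2=9, V_1=3]  = 6
V_6 = 2·V_4 + 2  [with V_4=6]  = 14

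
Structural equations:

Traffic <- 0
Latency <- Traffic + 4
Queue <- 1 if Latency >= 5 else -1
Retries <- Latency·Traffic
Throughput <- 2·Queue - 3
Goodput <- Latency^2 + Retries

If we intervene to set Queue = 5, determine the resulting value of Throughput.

7

do(Queue=5) replaces the equation Queue <- 1 if Latency >= 5 else -1 with the constant Queue = 5.
Throughput = 2·Queue - 3  [with Queue=5]  = 7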